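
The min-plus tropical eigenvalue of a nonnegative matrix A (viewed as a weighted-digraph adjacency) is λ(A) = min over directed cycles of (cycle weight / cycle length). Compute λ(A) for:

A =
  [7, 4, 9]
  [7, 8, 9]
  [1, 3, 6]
λ(A) = 14/3

Enumerate directed cycles and compute their means (weight / length). Sample:
  cycle 0 → 0: weight = 7, length = 1, mean = 7/1 ≈ 7.000
  cycle 1 → 1: weight = 8, length = 1, mean = 8/1 ≈ 8.000
  cycle 2 → 2: weight = 6, length = 1, mean = 6/1 ≈ 6.000
  cycle 0 → 1 → 0: weight = 11, length = 2, mean = 11/2 ≈ 5.500
  cycle 0 → 2 → 0: weight = 10, length = 2, mean = 10/2 ≈ 5.000
  cycle 1 → 0 → 1: weight = 11, length = 2, mean = 11/2 ≈ 5.500
Minimum mean = 4.667, attained e.g. along the cycle 0 → 1 → 2 → 0 with weight 14 and length 3. So λ(A) = 14/3 = 14/3.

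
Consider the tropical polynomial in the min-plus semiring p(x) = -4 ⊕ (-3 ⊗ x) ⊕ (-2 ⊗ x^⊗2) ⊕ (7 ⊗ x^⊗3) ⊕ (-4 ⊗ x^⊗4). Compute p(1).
p(1) = -4

A tropical monomial a ⊗ x^⊗i evaluates to a + i · x. Evaluating each term at x = 1:
  Term 0 contributes -4 + 0 · 1 = -4
  Term 1 contributes -3 + 1 · 1 = -2
  Term 2 contributes -2 + 2 · 1 = 0
  Term 3 contributes 7 + 3 · 1 = 10
  Term 4 contributes -4 + 4 · 1 = 0
p(1) = ⊕ of these = min[-4, -2, 0, 10, 0] = -4.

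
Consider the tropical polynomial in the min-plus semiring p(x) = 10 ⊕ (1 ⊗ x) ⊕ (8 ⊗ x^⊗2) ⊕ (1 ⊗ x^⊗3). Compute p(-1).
p(-1) = -2

A tropical monomial a ⊗ x^⊗i evaluates to a + i · x. Evaluating each term at x = -1:
  Term 0 contributes 10 + 0 · -1 = 10
  Term 1 contributes 1 + 1 · -1 = 0
  Term 2 contributes 8 + 2 · -1 = 6
  Term 3 contributes 1 + 3 · -1 = -2
p(-1) = ⊕ of these = min[10, 0, 6, -2] = -2.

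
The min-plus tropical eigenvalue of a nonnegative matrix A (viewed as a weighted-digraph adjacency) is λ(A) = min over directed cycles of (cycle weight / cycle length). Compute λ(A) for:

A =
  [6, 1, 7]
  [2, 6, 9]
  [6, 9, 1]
λ(A) = 1

Enumerate directed cycles and compute their means (weight / length). Sample:
  cycle 0 → 0: weight = 6, length = 1, mean = 6/1 ≈ 6.000
  cycle 1 → 1: weight = 6, length = 1, mean = 6/1 ≈ 6.000
  cycle 2 → 2: weight = 1, length = 1, mean = 1/1 ≈ 1.000
  cycle 0 → 1 → 0: weight = 3, length = 2, mean = 3/2 ≈ 1.500
  cycle 0 → 2 → 0: weight = 13, length = 2, mean = 13/2 ≈ 6.500
  cycle 1 → 0 → 1: weight = 3, length = 2, mean = 3/2 ≈ 1.500
Minimum mean = 1.000, attained e.g. along the cycle 2 → 2 with weight 1 and length 1. So λ(A) = 1/1 = 1.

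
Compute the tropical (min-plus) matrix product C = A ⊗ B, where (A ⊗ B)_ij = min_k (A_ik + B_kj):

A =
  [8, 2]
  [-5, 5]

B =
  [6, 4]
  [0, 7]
A ⊗ B =
  [2, 9]
  [1, -1]

Apply the min-plus product entry-by-entry:
  C[0][0] = min over k of (A[0][0] + B[0][0] = 8 + 6 = 14, A[0][1] + B[1][0] = 2 + 0 = 2) = 2 (attained at k = 1)
  C[0][1] = min over k of (A[0][0] + B[0][1] = 8 + 4 = 12, A[0][1] + B[1][1] = 2 + 7 = 9) = 9 (attained at k = 1)
  C[1][0] = min over k of (A[1][0] + B[0][0] = -5 + 6 = 1, A[1][1] + B[1][0] = 5 + 0 = 5) = 1 (attained at k = 0)
  C[1][1] = min over k of (A[1][0] + B[0][1] = -5 + 4 = -1, A[1][1] + B[1][1] = 5 + 7 = 12) = -1 (attained at k = 0)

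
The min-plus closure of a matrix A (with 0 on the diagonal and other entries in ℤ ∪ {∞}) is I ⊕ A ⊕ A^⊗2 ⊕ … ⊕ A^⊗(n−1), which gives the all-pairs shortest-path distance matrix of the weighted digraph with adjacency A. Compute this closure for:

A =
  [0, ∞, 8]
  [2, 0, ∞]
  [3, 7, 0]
Closure =
  [0, 15, 8]
  [2, 0, 10]
  [3, 7, 0]

This is the Floyd-Warshall all-pairs shortest-path computation. For each intermediate vertex k = 0, 1, …, 2, update dist[i][j] ← min(dist[i][j], dist[i][k] + dist[k][j]). The final matrix gives, for each (i, j), the minimum total weight of any directed path from i to j (possibly empty when i = j).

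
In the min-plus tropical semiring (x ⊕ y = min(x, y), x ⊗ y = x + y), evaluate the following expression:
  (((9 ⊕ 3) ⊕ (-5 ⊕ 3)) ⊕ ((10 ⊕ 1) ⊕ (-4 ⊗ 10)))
(((9 ⊕ 3) ⊕ (-5 ⊕ 3)) ⊕ ((10 ⊕ 1) ⊕ (-4 ⊗ 10))) = -5

Expand innermost to outermost. Recall ⊕ takes the minimum of its arguments and ⊗ takes their sum. Working out the expression (((9 ⊕ 3) ⊕ (-5 ⊕ 3)) ⊕ ((10 ⊕ 1) ⊕ (-4 ⊗ 10))) gives -5.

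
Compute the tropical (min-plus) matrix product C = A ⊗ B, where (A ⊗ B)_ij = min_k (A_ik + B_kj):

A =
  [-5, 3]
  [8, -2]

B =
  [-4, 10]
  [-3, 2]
A ⊗ B =
  [-9, 5]
  [-5, 0]

Apply the min-plus product entry-by-entry:
  C[0][0] = min over k of (A[0][0] + B[0][0] = -5 + -4 = -9, A[0][1] + B[1][0] = 3 + -3 = 0) = -9 (attained at k = 0)
  C[0][1] = min over k of (A[0][0] + B[0][1] = -5 + 10 = 5, A[0][1] + B[1][1] = 3 + 2 = 5) = 5 (attained at k = 0)
  C[1][0] = min over k of (A[1][0] + B[0][0] = 8 + -4 = 4, A[1][1] + B[1][0] = -2 + -3 = -5) = -5 (attained at k = 1)
  C[1][1] = min over k of (A[1][0] + B[0][1] = 8 + 10 = 18, A[1][1] + B[1][1] = -2 + 2 = 0) = 0 (attained at k = 1)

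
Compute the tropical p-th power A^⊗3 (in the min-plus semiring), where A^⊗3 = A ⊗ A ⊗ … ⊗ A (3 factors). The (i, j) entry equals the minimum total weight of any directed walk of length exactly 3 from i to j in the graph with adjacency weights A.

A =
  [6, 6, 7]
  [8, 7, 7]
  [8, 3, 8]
A^⊗3 =
  [18, 16, 17]
  [18, 17, 17]
  [17, 13, 17]

Each entry (A^⊗3)_ij equals the minimum over all length-3 walks i = v_0 → v_1 → … → v_3 = j of Σ_t A[v_t][v_{t+1}]. For example, for (i, j) = (0, 2) we minimise over 9 possible intermediate vertex sequences; the minimum is 17, attained along the walk 0 → 2 → 1 → 2.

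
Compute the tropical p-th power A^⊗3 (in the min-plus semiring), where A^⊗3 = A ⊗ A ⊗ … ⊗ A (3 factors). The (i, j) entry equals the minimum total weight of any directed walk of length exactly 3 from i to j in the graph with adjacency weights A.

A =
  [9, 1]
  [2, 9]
A^⊗3 =
  [12, 4]
  [5, 12]

Each entry (A^⊗3)_ij equals the minimum over all length-3 walks i = v_0 → v_1 → … → v_3 = j of Σ_t A[v_t][v_{t+1}]. For example, for (i, j) = (0, 1) we minimise over 4 possible intermediate vertex sequences; the minimum is 4, attained along the walk 0 → 1 → 0 → 1.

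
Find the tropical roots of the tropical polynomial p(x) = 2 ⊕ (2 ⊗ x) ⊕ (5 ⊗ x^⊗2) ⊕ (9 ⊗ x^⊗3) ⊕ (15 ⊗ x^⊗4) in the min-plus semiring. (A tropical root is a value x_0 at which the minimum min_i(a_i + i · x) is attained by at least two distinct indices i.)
Roots: {-6, -4, -3, 0}

Each tropical root is a break point of the lower envelope of the lines y = a_i + i · x (there are 5 lines, with slopes 0, 1, ..., 4). Only the lines that attain the minimum somewhere contribute to roots; other lines are dominated. Here the surviving (envelope) indices are i = 4, i = 3, i = 2, i = 1, i = 0.
Intersections between consecutive envelope lines give the roots: for adjacent envelope indices i < j the intersection is x = (a_i − a_j) / (j − i). Reading off the sorted break points: {-6, -4, -3, 0}.
Verification: at each break x_0, at least two indices attain the minimum of min_i(a_i + i · x_0).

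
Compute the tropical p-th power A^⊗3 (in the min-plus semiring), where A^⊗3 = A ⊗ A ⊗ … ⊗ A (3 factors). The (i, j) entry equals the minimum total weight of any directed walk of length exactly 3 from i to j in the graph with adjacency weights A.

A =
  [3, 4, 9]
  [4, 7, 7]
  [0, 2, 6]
A^⊗3 =
  [9, 10, 14]
  [10, 11, 15]
  [6, 7, 11]

Each entry (A^⊗3)_ij equals the minimum over all length-3 walks i = v_0 → v_1 → … → v_3 = j of Σ_t A[v_t][v_{t+1}]. For example, for (i, j) = (0, 2) we minimise over 9 possible intermediate vertex sequences; the minimum is 14, attained along the walk 0 → 0 → 1 → 2.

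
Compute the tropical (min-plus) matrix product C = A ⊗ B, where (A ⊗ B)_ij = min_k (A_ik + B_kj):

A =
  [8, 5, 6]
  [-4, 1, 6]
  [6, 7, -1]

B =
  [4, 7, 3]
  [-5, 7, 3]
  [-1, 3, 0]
A ⊗ B =
  [0, 9, 6]
  [-4, 3, -1]
  [-2, 2, -1]

Apply the min-plus product entry-by-entry:
  C[0][0] = min over k of (A[0][0] + B[0][0] = 8 + 4 = 12, A[0][1] + B[1][0] = 5 + -5 = 0, A[0][2] + B[2][0] = 6 + -1 = 5) = 0 (attained at k = 1)
  C[0][1] = min over k of (A[0][0] + B[0][1] = 8 + 7 = 15, A[0][1] + B[1][1] = 5 + 7 = 12, A[0][2] + B[2][1] = 6 + 3 = 9) = 9 (attained at k = 2)
  C[0][2] = min over k of (A[0][0] + B[0][2] = 8 + 3 = 11, A[0][1] + B[1][2] = 5 + 3 = 8, A[0][2] + B[2][2] = 6 + 0 = 6) = 6 (attained at k = 2)
  C[1][0] = min over k of (A[1][0] + B[0][0] = -4 + 4 = 0, A[1][1] + B[1][0] = 1 + -5 = -4, A[1][2] + B[2][0] = 6 + -1 = 5) = -4 (attained at k = 1)
  C[1][1] = min over k of (A[1][0] + B[0][1] = -4 + 7 = 3, A[1][1] + B[1][1] = 1 + 7 = 8, A[1][2] + B[2][1] = 6 + 3 = 9) = 3 (attained at k = 0)
  C[1][2] = min over k of (A[1][0] + B[0][2] = -4 + 3 = -1, A[1][1] + B[1][2] = 1 + 3 = 4, A[1][2] + B[2][2] = 6 + 0 = 6) = -1 (attained at k = 0)
  C[2][0] = min over k of (A[2][0] + B[0][0] = 6 + 4 = 10, A[2][1] + B[1][0] = 7 + -5 = 2, A[2][2] + B[2][0] = -1 + -1 = -2) = -2 (attained at k = 2)
  C[2][1] = min over k of (A[2][0] + B[0][1] = 6 + 7 = 13, A[2][1] + B[1][1] = 7 + 7 = 14, A[2][2] + B[2][1] = -1 + 3 = 2) = 2 (attained at k = 2)
  C[2][2] = min over k of (A[2][0] + B[0][2] = 6 + 3 = 9, A[2][1] + B[1][2] = 7 + 3 = 10, A[2][2] + B[2][2] = -1 + 0 = -1) = -1 (attained at k = 2)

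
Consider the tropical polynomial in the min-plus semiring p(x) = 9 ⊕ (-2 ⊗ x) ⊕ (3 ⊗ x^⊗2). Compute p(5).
p(5) = 3

A tropical monomial a ⊗ x^⊗i evaluates to a + i · x. Evaluating each term at x = 5:
  Term 0 contributes 9 + 0 · 5 = 9
  Term 1 contributes -2 + 1 · 5 = 3
  Term 2 contributes 3 + 2 · 5 = 13
p(5) = ⊕ of these = min[9, 3, 13] = 3.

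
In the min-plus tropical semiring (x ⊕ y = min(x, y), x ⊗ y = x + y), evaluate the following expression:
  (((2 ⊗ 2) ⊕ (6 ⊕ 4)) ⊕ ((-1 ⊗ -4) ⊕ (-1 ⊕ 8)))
(((2 ⊗ 2) ⊕ (6 ⊕ 4)) ⊕ ((-1 ⊗ -4) ⊕ (-1 ⊕ 8))) = -5

Expand innermost to outermost. Recall ⊕ takes the minimum of its arguments and ⊗ takes their sum. Working out the expression (((2 ⊗ 2) ⊕ (6 ⊕ 4)) ⊕ ((-1 ⊗ -4) ⊕ (-1 ⊕ 8))) gives -5.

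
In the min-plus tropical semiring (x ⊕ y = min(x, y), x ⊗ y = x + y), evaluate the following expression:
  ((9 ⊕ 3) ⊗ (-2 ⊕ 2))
((9 ⊕ 3) ⊗ (-2 ⊕ 2)) = 1

Expand innermost to outermost. Recall ⊕ takes the minimum of its arguments and ⊗ takes their sum. Working out the expression ((9 ⊕ 3) ⊗ (-2 ⊕ 2)) gives 1.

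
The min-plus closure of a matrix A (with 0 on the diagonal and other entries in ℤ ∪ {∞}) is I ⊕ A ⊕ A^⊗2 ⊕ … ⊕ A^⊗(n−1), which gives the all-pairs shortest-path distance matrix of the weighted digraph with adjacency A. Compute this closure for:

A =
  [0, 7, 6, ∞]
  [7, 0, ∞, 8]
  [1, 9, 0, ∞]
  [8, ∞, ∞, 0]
Closure =
  [0, 7, 6, 15]
  [7, 0, 13, 8]
  [1, 8, 0, 16]
  [8, 15, 14, 0]

This is the Floyd-Warshall all-pairs shortest-path computation. For each intermediate vertex k = 0, 1, …, 3, update dist[i][j] ← min(dist[i][j], dist[i][k] + dist[k][j]). The final matrix gives, for each (i, j), the minimum total weight of any directed path from i to j (possibly empty when i = j).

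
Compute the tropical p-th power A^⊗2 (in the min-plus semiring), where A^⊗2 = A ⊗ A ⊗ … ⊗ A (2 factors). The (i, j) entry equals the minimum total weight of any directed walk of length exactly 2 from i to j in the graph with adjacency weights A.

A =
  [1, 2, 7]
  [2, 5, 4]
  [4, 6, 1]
A^⊗2 =
  [2, 3, 6]
  [3, 4, 5]
  [5, 6, 2]

Each entry (A^⊗2)_ij equals the minimum over all length-2 walks i = v_0 → v_1 → … → v_2 = j of Σ_t A[v_t][v_{t+1}]. For example, for (i, j) = (0, 2) we minimise over 3 possible intermediate vertex sequences; the minimum is 6, attained along the walk 0 → 1 → 2.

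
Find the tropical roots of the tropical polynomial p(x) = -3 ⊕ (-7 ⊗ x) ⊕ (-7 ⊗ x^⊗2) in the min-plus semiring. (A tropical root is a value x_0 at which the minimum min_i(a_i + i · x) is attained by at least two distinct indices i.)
Roots: {0, 4}

Each tropical root is a break point of the lower envelope of the lines y = a_i + i · x (there are 3 lines, with slopes 0, 1, ..., 2). Only the lines that attain the minimum somewhere contribute to roots; other lines are dominated. Here the surviving (envelope) indices are i = 2, i = 1, i = 0.
Intersections between consecutive envelope lines give the roots: for adjacent envelope indices i < j the intersection is x = (a_i − a_j) / (j − i). Reading off the sorted break points: {0, 4}.
Verification: at each break x_0, at least two indices attain the minimum of min_i(a_i + i · x_0).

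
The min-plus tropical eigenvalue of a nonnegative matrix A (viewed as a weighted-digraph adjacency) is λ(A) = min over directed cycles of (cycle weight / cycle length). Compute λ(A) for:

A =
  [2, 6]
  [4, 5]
λ(A) = 2

Enumerate directed cycles and compute their means (weight / length). Sample:
  cycle 0 → 0: weight = 2, length = 1, mean = 2/1 ≈ 2.000
  cycle 1 → 1: weight = 5, length = 1, mean = 5/1 ≈ 5.000
  cycle 0 → 1 → 0: weight = 10, length = 2, mean = 10/2 ≈ 5.000
  cycle 1 → 0 → 1: weight = 10, length = 2, mean = 10/2 ≈ 5.000
Minimum mean = 2.000, attained e.g. along the cycle 0 → 0 with weight 2 and length 1. So λ(A) = 2/1 = 2.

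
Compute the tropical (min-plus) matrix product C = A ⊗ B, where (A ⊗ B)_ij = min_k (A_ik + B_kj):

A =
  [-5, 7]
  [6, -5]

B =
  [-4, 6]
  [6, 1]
A ⊗ B =
  [-9, 1]
  [1, -4]

Apply the min-plus product entry-by-entry:
  C[0][0] = min over k of (A[0][0] + B[0][0] = -5 + -4 = -9, A[0][1] + B[1][0] = 7 + 6 = 13) = -9 (attained at k = 0)
  C[0][1] = min over k of (A[0][0] + B[0][1] = -5 + 6 = 1, A[0][1] + B[1][1] = 7 + 1 = 8) = 1 (attained at k = 0)
  C[1][0] = min over k of (A[1][0] + B[0][0] = 6 + -4 = 2, A[1][1] + B[1][0] = -5 + 6 = 1) = 1 (attained at k = 1)
  C[1][1] = min over k of (A[1][0] + B[0][1] = 6 + 6 = 12, A[1][1] + B[1][1] = -5 + 1 = -4) = -4 (attained at k = 1)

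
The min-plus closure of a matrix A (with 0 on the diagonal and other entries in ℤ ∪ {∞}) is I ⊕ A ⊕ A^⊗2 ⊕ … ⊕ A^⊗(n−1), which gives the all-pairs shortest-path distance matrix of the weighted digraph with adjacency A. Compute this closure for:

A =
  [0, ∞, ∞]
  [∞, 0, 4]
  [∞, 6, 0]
Closure =
  [0, ∞, ∞]
  [∞, 0, 4]
  [∞, 6, 0]

This is the Floyd-Warshall all-pairs shortest-path computation. For each intermediate vertex k = 0, 1, …, 2, update dist[i][j] ← min(dist[i][j], dist[i][k] + dist[k][j]). The final matrix gives, for each (i, j), the minimum total weight of any directed path from i to j (possibly empty when i = j).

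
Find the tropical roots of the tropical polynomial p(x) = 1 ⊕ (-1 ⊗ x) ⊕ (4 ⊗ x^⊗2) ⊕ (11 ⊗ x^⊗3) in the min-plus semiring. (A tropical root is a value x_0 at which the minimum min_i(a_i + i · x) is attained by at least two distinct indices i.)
Roots: {-7, -5, 2}

Each tropical root is a break point of the lower envelope of the lines y = a_i + i · x (there are 4 lines, with slopes 0, 1, ..., 3). Only the lines that attain the minimum somewhere contribute to roots; other lines are dominated. Here the surviving (envelope) indices are i = 3, i = 2, i = 1, i = 0.
Intersections between consecutive envelope lines give the roots: for adjacent envelope indices i < j the intersection is x = (a_i − a_j) / (j − i). Reading off the sorted break points: {-7, -5, 2}.
Verification: at each break x_0, at least two indices attain the minimum of min_i(a_i + i · x_0).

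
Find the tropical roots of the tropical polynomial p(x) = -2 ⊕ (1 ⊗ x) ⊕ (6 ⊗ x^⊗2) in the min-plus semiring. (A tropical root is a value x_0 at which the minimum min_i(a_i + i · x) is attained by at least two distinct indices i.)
Roots: {-5, -3}

Each tropical root is a break point of the lower envelope of the lines y = a_i + i · x (there are 3 lines, with slopes 0, 1, ..., 2). Only the lines that attain the minimum somewhere contribute to roots; other lines are dominated. Here the surviving (envelope) indices are i = 2, i = 1, i = 0.
Intersections between consecutive envelope lines give the roots: for adjacent envelope indices i < j the intersection is x = (a_i − a_j) / (j − i). Reading off the sorted break points: {-5, -3}.
Verification: at each break x_0, at least two indices attain the minimum of min_i(a_i + i · x_0).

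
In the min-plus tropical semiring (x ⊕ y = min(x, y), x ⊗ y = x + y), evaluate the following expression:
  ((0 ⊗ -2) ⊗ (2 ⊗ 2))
((0 ⊗ -2) ⊗ (2 ⊗ 2)) = 2

Expand innermost to outermost. Recall ⊕ takes the minimum of its arguments and ⊗ takes their sum. Working out the expression ((0 ⊗ -2) ⊗ (2 ⊗ 2)) gives 2.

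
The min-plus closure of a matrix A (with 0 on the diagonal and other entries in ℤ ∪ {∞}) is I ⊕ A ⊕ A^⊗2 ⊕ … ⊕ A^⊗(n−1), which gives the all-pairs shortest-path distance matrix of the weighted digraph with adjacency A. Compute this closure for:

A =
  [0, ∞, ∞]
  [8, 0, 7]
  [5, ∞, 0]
Closure =
  [0, ∞, ∞]
  [8, 0, 7]
  [5, ∞, 0]

This is the Floyd-Warshall all-pairs shortest-path computation. For each intermediate vertex k = 0, 1, …, 2, update dist[i][j] ← min(dist[i][j], dist[i][k] + dist[k][j]). The final matrix gives, for each (i, j), the minimum total weight of any directed path from i to j (possibly empty when i = j).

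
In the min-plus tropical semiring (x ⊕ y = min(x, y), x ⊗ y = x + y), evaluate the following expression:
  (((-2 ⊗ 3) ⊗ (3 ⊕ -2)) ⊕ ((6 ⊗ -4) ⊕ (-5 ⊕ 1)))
(((-2 ⊗ 3) ⊗ (3 ⊕ -2)) ⊕ ((6 ⊗ -4) ⊕ (-5 ⊕ 1))) = -5

Expand innermost to outermost. Recall ⊕ takes the minimum of its arguments and ⊗ takes their sum. Working out the expression (((-2 ⊗ 3) ⊗ (3 ⊕ -2)) ⊕ ((6 ⊗ -4) ⊕ (-5 ⊕ 1))) gives -5.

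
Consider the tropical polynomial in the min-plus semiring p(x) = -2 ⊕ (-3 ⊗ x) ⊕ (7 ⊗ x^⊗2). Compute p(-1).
p(-1) = -4

A tropical monomial a ⊗ x^⊗i evaluates to a + i · x. Evaluating each term at x = -1:
  Term 0 contributes -2 + 0 · -1 = -2
  Term 1 contributes -3 + 1 · -1 = -4
  Term 2 contributes 7 + 2 · -1 = 5
p(-1) = ⊕ of these = min[-2, -4, 5] = -4.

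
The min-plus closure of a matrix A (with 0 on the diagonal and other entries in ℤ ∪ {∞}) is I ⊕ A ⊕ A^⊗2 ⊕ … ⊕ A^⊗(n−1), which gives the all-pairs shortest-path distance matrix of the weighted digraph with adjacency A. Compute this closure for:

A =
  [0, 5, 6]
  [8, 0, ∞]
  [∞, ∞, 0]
Closure =
  [0, 5, 6]
  [8, 0, 14]
  [∞, ∞, 0]

This is the Floyd-Warshall all-pairs shortest-path computation. For each intermediate vertex k = 0, 1, …, 2, update dist[i][j] ← min(dist[i][j], dist[i][k] + dist[k][j]). The final matrix gives, for each (i, j), the minimum total weight of any directed path from i to j (possibly empty when i = j).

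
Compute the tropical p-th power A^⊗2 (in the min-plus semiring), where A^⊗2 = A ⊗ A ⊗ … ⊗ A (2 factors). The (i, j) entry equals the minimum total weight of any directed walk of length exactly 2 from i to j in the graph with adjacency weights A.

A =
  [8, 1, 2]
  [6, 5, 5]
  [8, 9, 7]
A^⊗2 =
  [7, 6, 6]
  [11, 7, 8]
  [15, 9, 10]

Each entry (A^⊗2)_ij equals the minimum over all length-2 walks i = v_0 → v_1 → … → v_2 = j of Σ_t A[v_t][v_{t+1}]. For example, for (i, j) = (0, 2) we minimise over 3 possible intermediate vertex sequences; the minimum is 6, attained along the walk 0 → 1 → 2.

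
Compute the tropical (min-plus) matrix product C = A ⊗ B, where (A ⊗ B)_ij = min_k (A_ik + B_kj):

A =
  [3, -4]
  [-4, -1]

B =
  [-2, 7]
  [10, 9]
A ⊗ B =
  [1, 5]
  [-6, 3]

Apply the min-plus product entry-by-entry:
  C[0][0] = min over k of (A[0][0] + B[0][0] = 3 + -2 = 1, A[0][1] + B[1][0] = -4 + 10 = 6) = 1 (attained at k = 0)
  C[0][1] = min over k of (A[0][0] + B[0][1] = 3 + 7 = 10, A[0][1] + B[1][1] = -4 + 9 = 5) = 5 (attained at k = 1)
  C[1][0] = min over k of (A[1][0] + B[0][0] = -4 + -2 = -6, A[1][1] + B[1][0] = -1 + 10 = 9) = -6 (attained at k = 0)
  C[1][1] = min over k of (A[1][0] + B[0][1] = -4 + 7 = 3, A[1][1] + B[1][1] = -1 + 9 = 8) = 3 (attained at k = 0)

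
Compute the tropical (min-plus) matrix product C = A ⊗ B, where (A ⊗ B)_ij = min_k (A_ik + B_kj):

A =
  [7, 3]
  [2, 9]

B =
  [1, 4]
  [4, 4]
A ⊗ B =
  [7, 7]
  [3, 6]

Apply the min-plus product entry-by-entry:
  C[0][0] = min over k of (A[0][0] + B[0][0] = 7 + 1 = 8, A[0][1] + B[1][0] = 3 + 4 = 7) = 7 (attained at k = 1)
  C[0][1] = min over k of (A[0][0] + B[0][1] = 7 + 4 = 11, A[0][1] + B[1][1] = 3 + 4 = 7) = 7 (attained at k = 1)
  C[1][0] = min over k of (A[1][0] + B[0][0] = 2 + 1 = 3, A[1][1] + B[1][0] = 9 + 4 = 13) = 3 (attained at k = 0)
  C[1][1] = min over k of (A[1][0] + B[0][1] = 2 + 4 = 6, A[1][1] + B[1][1] = 9 + 4 = 13) = 6 (attained at k = 0)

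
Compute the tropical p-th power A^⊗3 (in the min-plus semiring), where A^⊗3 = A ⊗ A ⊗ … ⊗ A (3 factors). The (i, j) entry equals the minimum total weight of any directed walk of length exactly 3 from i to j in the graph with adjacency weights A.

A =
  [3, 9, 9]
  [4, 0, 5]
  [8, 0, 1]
A^⊗3 =
  [9, 9, 11]
  [4, 0, 5]
  [4, 0, 3]

Each entry (A^⊗3)_ij equals the minimum over all length-3 walks i = v_0 → v_1 → … → v_3 = j of Σ_t A[v_t][v_{t+1}]. For example, for (i, j) = (0, 2) we minimise over 9 possible intermediate vertex sequences; the minimum is 11, attained along the walk 0 → 2 → 2 → 2.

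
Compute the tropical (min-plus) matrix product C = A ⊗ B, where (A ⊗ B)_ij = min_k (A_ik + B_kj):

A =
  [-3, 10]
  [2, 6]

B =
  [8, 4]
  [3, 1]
A ⊗ B =
  [5, 1]
  [9, 6]

Apply the min-plus product entry-by-entry:
  C[0][0] = min over k of (A[0][0] + B[0][0] = -3 + 8 = 5, A[0][1] + B[1][0] = 10 + 3 = 13) = 5 (attained at k = 0)
  C[0][1] = min over k of (A[0][0] + B[0][1] = -3 + 4 = 1, A[0][1] + B[1][1] = 10 + 1 = 11) = 1 (attained at k = 0)
  C[1][0] = min over k of (A[1][0] + B[0][0] = 2 + 8 = 10, A[1][1] + B[1][0] = 6 + 3 = 9) = 9 (attained at k = 1)
  C[1][1] = min over k of (A[1][0] + B[0][1] = 2 + 4 = 6, A[1][1] + B[1][1] = 6 + 1 = 7) = 6 (attained at k = 0)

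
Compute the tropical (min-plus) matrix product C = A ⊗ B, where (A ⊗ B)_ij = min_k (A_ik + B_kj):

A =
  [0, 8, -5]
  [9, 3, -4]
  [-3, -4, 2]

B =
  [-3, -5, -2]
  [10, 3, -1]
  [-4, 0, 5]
A ⊗ B =
  [-9, -5, -2]
  [-8, -4, 1]
  [-6, -8, -5]

Apply the min-plus product entry-by-entry:
  C[0][0] = min over k of (A[0][0] + B[0][0] = 0 + -3 = -3, A[0][1] + B[1][0] = 8 + 10 = 18, A[0][2] + B[2][0] = -5 + -4 = -9) = -9 (attained at k = 2)
  C[0][1] = min over k of (A[0][0] + B[0][1] = 0 + -5 = -5, A[0][1] + B[1][1] = 8 + 3 = 11, A[0][2] + B[2][1] = -5 + 0 = -5) = -5 (attained at k = 0)
  C[0][2] = min over k of (A[0][0] + B[0][2] = 0 + -2 = -2, A[0][1] + B[1][2] = 8 + -1 = 7, A[0][2] + B[2][2] = -5 + 5 = 0) = -2 (attained at k = 0)
  C[1][0] = min over k of (A[1][0] + B[0][0] = 9 + -3 = 6, A[1][1] + B[1][0] = 3 + 10 = 13, A[1][2] + B[2][0] = -4 + -4 = -8) = -8 (attained at k = 2)
  C[1][1] = min over k of (A[1][0] + B[0][1] = 9 + -5 = 4, A[1][1] + B[1][1] = 3 + 3 = 6, A[1][2] + B[2][1] = -4 + 0 = -4) = -4 (attained at k = 2)
  C[1][2] = min over k of (A[1][0] + B[0][2] = 9 + -2 = 7, A[1][1] + B[1][2] = 3 + -1 = 2, A[1][2] + B[2][2] = -4 + 5 = 1) = 1 (attained at k = 2)
  C[2][0] = min over k of (A[2][0] + B[0][0] = -3 + -3 = -6, A[2][1] + B[1][0] = -4 + 10 = 6, A[2][2] + B[2][0] = 2 + -4 = -2) = -6 (attained at k = 0)
  C[2][1] = min over k of (A[2][0] + B[0][1] = -3 + -5 = -8, A[2][1] + B[1][1] = -4 + 3 = -1, A[2][2] + B[2][1] = 2 + 0 = 2) = -8 (attained at k = 0)
  C[2][2] = min over k of (A[2][0] + B[0][2] = -3 + -2 = -5, A[2][1] + B[1][2] = -4 + -1 = -5, A[2][2] + B[2][2] = 2 + 5 = 7) = -5 (attained at k = 0)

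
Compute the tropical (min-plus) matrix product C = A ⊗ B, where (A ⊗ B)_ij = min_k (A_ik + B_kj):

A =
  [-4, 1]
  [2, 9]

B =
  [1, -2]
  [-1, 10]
A ⊗ B =
  [-3, -6]
  [3, 0]

Apply the min-plus product entry-by-entry:
  C[0][0] = min over k of (A[0][0] + B[0][0] = -4 + 1 = -3, A[0][1] + B[1][0] = 1 + -1 = 0) = -3 (attained at k = 0)
  C[0][1] = min over k of (A[0][0] + B[0][1] = -4 + -2 = -6, A[0][1] + B[1][1] = 1 + 10 = 11) = -6 (attained at k = 0)
  C[1][0] = min over k of (A[1][0] + B[0][0] = 2 + 1 = 3, A[1][1] + B[1][0] = 9 + -1 = 8) = 3 (attained at k = 0)
  C[1][1] = min over k of (A[1][0] + B[0][1] = 2 + -2 = 0, A[1][1] + B[1][1] = 9 + 10 = 19) = 0 (attained at k = 0)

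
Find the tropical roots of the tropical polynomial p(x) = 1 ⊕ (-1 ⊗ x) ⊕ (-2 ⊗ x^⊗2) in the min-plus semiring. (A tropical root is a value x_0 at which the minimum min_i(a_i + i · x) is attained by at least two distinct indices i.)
Roots: {1, 2}

Each tropical root is a break point of the lower envelope of the lines y = a_i + i · x (there are 3 lines, with slopes 0, 1, ..., 2). Only the lines that attain the minimum somewhere contribute to roots; other lines are dominated. Here the surviving (envelope) indices are i = 2, i = 1, i = 0.
Intersections between consecutive envelope lines give the roots: for adjacent envelope indices i < j the intersection is x = (a_i − a_j) / (j − i). Reading off the sorted break points: {1, 2}.
Verification: at each break x_0, at least two indices attain the minimum of min_i(a_i + i · x_0).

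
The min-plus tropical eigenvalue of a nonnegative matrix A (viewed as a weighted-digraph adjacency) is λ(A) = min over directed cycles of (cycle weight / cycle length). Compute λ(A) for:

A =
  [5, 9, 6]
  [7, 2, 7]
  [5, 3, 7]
λ(A) = 2

Enumerate directed cycles and compute their means (weight / length). Sample:
  cycle 0 → 0: weight = 5, length = 1, mean = 5/1 ≈ 5.000
  cycle 1 → 1: weight = 2, length = 1, mean = 2/1 ≈ 2.000
  cycle 2 → 2: weight = 7, length = 1, mean = 7/1 ≈ 7.000
  cycle 0 → 1 → 0: weight = 16, length = 2, mean = 16/2 ≈ 8.000
  cycle 0 → 2 → 0: weight = 11, length = 2, mean = 11/2 ≈ 5.500
  cycle 1 → 0 → 1: weight = 16, length = 2, mean = 16/2 ≈ 8.000
Minimum mean = 2.000, attained e.g. along the cycle 1 → 1 with weight 2 and length 1. So λ(A) = 2/1 = 2.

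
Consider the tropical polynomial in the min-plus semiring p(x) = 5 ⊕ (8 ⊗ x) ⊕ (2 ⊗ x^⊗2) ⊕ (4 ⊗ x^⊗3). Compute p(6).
p(6) = 5

A tropical monomial a ⊗ x^⊗i evaluates to a + i · x. Evaluating each term at x = 6:
  Term 0 contributes 5 + 0 · 6 = 5
  Term 1 contributes 8 + 1 · 6 = 14
  Term 2 contributes 2 + 2 · 6 = 14
  Term 3 contributes 4 + 3 · 6 = 22
p(6) = ⊕ of these = min[5, 14, 14, 22] = 5.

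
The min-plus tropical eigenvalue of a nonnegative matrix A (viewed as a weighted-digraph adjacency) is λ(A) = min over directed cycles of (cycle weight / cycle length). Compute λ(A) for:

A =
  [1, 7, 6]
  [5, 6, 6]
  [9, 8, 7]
λ(A) = 1

Enumerate directed cycles and compute their means (weight / length). Sample:
  cycle 0 → 0: weight = 1, length = 1, mean = 1/1 ≈ 1.000
  cycle 1 → 1: weight = 6, length = 1, mean = 6/1 ≈ 6.000
  cycle 2 → 2: weight = 7, length = 1, mean = 7/1 ≈ 7.000
  cycle 0 → 1 → 0: weight = 12, length = 2, mean = 12/2 ≈ 6.000
  cycle 0 → 2 → 0: weight = 15, length = 2, mean = 15/2 ≈ 7.500
  cycle 1 → 0 → 1: weight = 12, length = 2, mean = 12/2 ≈ 6.000
Minimum mean = 1.000, attained e.g. along the cycle 0 → 0 with weight 1 and length 1. So λ(A) = 1/1 = 1.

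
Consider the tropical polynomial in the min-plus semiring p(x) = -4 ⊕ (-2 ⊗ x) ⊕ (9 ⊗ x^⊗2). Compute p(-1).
p(-1) = -4

A tropical monomial a ⊗ x^⊗i evaluates to a + i · x. Evaluating each term at x = -1:
  Term 0 contributes -4 + 0 · -1 = -4
  Term 1 contributes -2 + 1 · -1 = -3
  Term 2 contributes 9 + 2 · -1 = 7
p(-1) = ⊕ of these = min[-4, -3, 7] = -4.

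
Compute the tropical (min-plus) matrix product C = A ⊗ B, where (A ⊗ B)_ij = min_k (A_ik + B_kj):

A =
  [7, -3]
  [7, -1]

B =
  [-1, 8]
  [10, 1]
A ⊗ B =
  [6, -2]
  [6, 0]

Apply the min-plus product entry-by-entry:
  C[0][0] = min over k of (A[0][0] + B[0][0] = 7 + -1 = 6, A[0][1] + B[1][0] = -3 + 10 = 7) = 6 (attained at k = 0)
  C[0][1] = min over k of (A[0][0] + B[0][1] = 7 + 8 = 15, A[0][1] + B[1][1] = -3 + 1 = -2) = -2 (attained at k = 1)
  C[1][0] = min over k of (A[1][0] + B[0][0] = 7 + -1 = 6, A[1][1] + B[1][0] = -1 + 10 = 9) = 6 (attained at k = 0)
  C[1][1] = min over k of (A[1][0] + B[0][1] = 7 + 8 = 15, A[1][1] + B[1][1] = -1 + 1 = 0) = 0 (attained at k = 1)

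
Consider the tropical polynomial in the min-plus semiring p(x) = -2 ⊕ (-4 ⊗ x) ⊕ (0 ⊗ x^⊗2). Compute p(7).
p(7) = -2

A tropical monomial a ⊗ x^⊗i evaluates to a + i · x. Evaluating each term at x = 7:
  Term 0 contributes -2 + 0 · 7 = -2
  Term 1 contributes -4 + 1 · 7 = 3
  Term 2 contributes 0 + 2 · 7 = 14
p(7) = ⊕ of these = min[-2, 3, 14] = -2.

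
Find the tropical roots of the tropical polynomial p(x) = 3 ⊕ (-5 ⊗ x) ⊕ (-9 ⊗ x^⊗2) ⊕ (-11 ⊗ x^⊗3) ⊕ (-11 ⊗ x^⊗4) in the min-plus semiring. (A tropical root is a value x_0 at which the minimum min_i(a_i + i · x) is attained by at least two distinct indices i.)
Roots: {0, 2, 4, 8}

Each tropical root is a break point of the lower envelope of the lines y = a_i + i · x (there are 5 lines, with slopes 0, 1, ..., 4). Only the lines that attain the minimum somewhere contribute to roots; other lines are dominated. Here the surviving (envelope) indices are i = 4, i = 3, i = 2, i = 1, i = 0.
Intersections between consecutive envelope lines give the roots: for adjacent envelope indices i < j the intersection is x = (a_i − a_j) / (j − i). Reading off the sorted break points: {0, 2, 4, 8}.
Verification: at each break x_0, at least two indices attain the minimum of min_i(a_i + i · x_0).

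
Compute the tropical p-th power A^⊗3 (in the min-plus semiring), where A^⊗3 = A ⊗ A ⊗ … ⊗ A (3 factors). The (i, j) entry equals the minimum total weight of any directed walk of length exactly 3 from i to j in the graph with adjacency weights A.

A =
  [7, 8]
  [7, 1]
A^⊗3 =
  [16, 10]
  [9, 3]

Each entry (A^⊗3)_ij equals the minimum over all length-3 walks i = v_0 → v_1 → … → v_3 = j of Σ_t A[v_t][v_{t+1}]. For example, for (i, j) = (0, 1) we minimise over 4 possible intermediate vertex sequences; the minimum is 10, attained along the walk 0 → 1 → 1 → 1.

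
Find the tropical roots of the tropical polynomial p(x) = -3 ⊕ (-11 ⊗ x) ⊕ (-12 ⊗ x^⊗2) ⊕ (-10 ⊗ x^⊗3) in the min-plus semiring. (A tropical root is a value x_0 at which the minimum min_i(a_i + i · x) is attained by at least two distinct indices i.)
Roots: {-2, 1, 8}

Each tropical root is a break point of the lower envelope of the lines y = a_i + i · x (there are 4 lines, with slopes 0, 1, ..., 3). Only the lines that attain the minimum somewhere contribute to roots; other lines are dominated. Here the surviving (envelope) indices are i = 3, i = 2, i = 1, i = 0.
Intersections between consecutive envelope lines give the roots: for adjacent envelope indices i < j the intersection is x = (a_i − a_j) / (j − i). Reading off the sorted break points: {-2, 1, 8}.
Verification: at each break x_0, at least two indices attain the minimum of min_i(a_i + i · x_0).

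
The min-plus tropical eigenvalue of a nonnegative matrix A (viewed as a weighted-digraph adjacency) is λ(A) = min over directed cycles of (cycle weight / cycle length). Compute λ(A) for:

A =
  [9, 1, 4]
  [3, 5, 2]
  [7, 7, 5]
λ(A) = 2

Enumerate directed cycles and compute their means (weight / length). Sample:
  cycle 0 → 0: weight = 9, length = 1, mean = 9/1 ≈ 9.000
  cycle 1 → 1: weight = 5, length = 1, mean = 5/1 ≈ 5.000
  cycle 2 → 2: weight = 5, length = 1, mean = 5/1 ≈ 5.000
  cycle 0 → 1 → 0: weight = 4, length = 2, mean = 4/2 ≈ 2.000
  cycle 0 → 2 → 0: weight = 11, length = 2, mean = 11/2 ≈ 5.500
  cycle 1 → 0 → 1: weight = 4, length = 2, mean = 4/2 ≈ 2.000
Minimum mean = 2.000, attained e.g. along the cycle 0 → 1 → 0 with weight 4 and length 2. So λ(A) = 4/2 = 2.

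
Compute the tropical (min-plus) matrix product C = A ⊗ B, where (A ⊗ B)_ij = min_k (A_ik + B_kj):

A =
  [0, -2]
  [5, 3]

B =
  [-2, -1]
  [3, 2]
A ⊗ B =
  [-2, -1]
  [3, 4]

Apply the min-plus product entry-by-entry:
  C[0][0] = min over k of (A[0][0] + B[0][0] = 0 + -2 = -2, A[0][1] + B[1][0] = -2 + 3 = 1) = -2 (attained at k = 0)
  C[0][1] = min over k of (A[0][0] + B[0][1] = 0 + -1 = -1, A[0][1] + B[1][1] = -2 + 2 = 0) = -1 (attained at k = 0)
  C[1][0] = min over k of (A[1][0] + B[0][0] = 5 + -2 = 3, A[1][1] + B[1][0] = 3 + 3 = 6) = 3 (attained at k = 0)
  C[1][1] = min over k of (A[1][0] + B[0][1] = 5 + -1 = 4, A[1][1] + B[1][1] = 3 + 2 = 5) = 4 (attained at k = 0)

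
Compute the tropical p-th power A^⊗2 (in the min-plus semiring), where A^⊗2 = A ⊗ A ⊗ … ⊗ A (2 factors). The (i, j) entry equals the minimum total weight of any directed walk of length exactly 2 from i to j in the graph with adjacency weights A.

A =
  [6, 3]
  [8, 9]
A^⊗2 =
  [11, 9]
  [14, 11]

Each entry (A^⊗2)_ij equals the minimum over all length-2 walks i = v_0 → v_1 → … → v_2 = j of Σ_t A[v_t][v_{t+1}]. For example, for (i, j) = (0, 1) we minimise over 2 possible intermediate vertex sequences; the minimum is 9, attained along the walk 0 → 0 → 1.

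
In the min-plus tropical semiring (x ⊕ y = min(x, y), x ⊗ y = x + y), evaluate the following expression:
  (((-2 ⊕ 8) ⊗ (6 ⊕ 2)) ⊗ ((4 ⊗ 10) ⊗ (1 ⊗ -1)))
(((-2 ⊕ 8) ⊗ (6 ⊕ 2)) ⊗ ((4 ⊗ 10) ⊗ (1 ⊗ -1))) = 14

Expand innermost to outermost. Recall ⊕ takes the minimum of its arguments and ⊗ takes their sum. Working out the expression (((-2 ⊕ 8) ⊗ (6 ⊕ 2)) ⊗ ((4 ⊗ 10) ⊗ (1 ⊗ -1))) gives 14.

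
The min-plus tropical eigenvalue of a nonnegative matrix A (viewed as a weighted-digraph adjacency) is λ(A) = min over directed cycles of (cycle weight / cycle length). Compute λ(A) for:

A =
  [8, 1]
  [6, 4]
λ(A) = 7/2

Enumerate directed cycles and compute their means (weight / length). Sample:
  cycle 0 → 0: weight = 8, length = 1, mean = 8/1 ≈ 8.000
  cycle 1 → 1: weight = 4, length = 1, mean = 4/1 ≈ 4.000
  cycle 0 → 1 → 0: weight = 7, length = 2, mean = 7/2 ≈ 3.500
  cycle 1 → 0 → 1: weight = 7, length = 2, mean = 7/2 ≈ 3.500
Minimum mean = 3.500, attained e.g. along the cycle 0 → 1 → 0 with weight 7 and length 2. So λ(A) = 7/2 = 7/2.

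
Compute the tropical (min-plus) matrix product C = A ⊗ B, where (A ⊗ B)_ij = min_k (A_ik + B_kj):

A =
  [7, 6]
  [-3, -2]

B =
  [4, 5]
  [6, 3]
A ⊗ B =
  [11, 9]
  [1, 1]

Apply the min-plus product entry-by-entry:
  C[0][0] = min over k of (A[0][0] + B[0][0] = 7 + 4 = 11, A[0][1] + B[1][0] = 6 + 6 = 12) = 11 (attained at k = 0)
  C[0][1] = min over k of (A[0][0] + B[0][1] = 7 + 5 = 12, A[0][1] + B[1][1] = 6 + 3 = 9) = 9 (attained at k = 1)
  C[1][0] = min over k of (A[1][0] + B[0][0] = -3 + 4 = 1, A[1][1] + B[1][0] = -2 + 6 = 4) = 1 (attained at k = 0)
  C[1][1] = min over k of (A[1][0] + B[0][1] = -3 + 5 = 2, A[1][1] + B[1][1] = -2 + 3 = 1) = 1 (attained at k = 1)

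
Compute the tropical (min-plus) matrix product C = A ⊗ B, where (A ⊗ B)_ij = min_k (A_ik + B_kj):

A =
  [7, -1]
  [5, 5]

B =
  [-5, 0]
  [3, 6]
A ⊗ B =
  [2, 5]
  [0, 5]

Apply the min-plus product entry-by-entry:
  C[0][0] = min over k of (A[0][0] + B[0][0] = 7 + -5 = 2, A[0][1] + B[1][0] = -1 + 3 = 2) = 2 (attained at k = 0)
  C[0][1] = min over k of (A[0][0] + B[0][1] = 7 + 0 = 7, A[0][1] + B[1][1] = -1 + 6 = 5) = 5 (attained at k = 1)
  C[1][0] = min over k of (A[1][0] + B[0][0] = 5 + -5 = 0, A[1][1] + B[1][0] = 5 + 3 = 8) = 0 (attained at k = 0)
  C[1][1] = min over k of (A[1][0] + B[0][1] = 5 + 0 = 5, A[1][1] + B[1][1] = 5 + 6 = 11) = 5 (attained at k = 0)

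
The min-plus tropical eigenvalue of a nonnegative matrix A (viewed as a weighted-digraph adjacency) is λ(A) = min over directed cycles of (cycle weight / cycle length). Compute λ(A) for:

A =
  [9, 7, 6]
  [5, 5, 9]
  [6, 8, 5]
λ(A) = 5

Enumerate directed cycles and compute their means (weight / length). Sample:
  cycle 0 → 0: weight = 9, length = 1, mean = 9/1 ≈ 9.000
  cycle 1 → 1: weight = 5, length = 1, mean = 5/1 ≈ 5.000
  cycle 2 → 2: weight = 5, length = 1, mean = 5/1 ≈ 5.000
  cycle 0 → 1 → 0: weight = 12, length = 2, mean = 12/2 ≈ 6.000
  cycle 0 → 2 → 0: weight = 12, length = 2, mean = 12/2 ≈ 6.000
  cycle 1 → 0 → 1: weight = 12, length = 2, mean = 12/2 ≈ 6.000
Minimum mean = 5.000, attained e.g. along the cycle 1 → 1 with weight 5 and length 1. So λ(A) = 5/1 = 5.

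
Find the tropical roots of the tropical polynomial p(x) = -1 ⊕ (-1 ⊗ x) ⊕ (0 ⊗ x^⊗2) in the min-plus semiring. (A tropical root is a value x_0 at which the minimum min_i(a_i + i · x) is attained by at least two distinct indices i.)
Roots: {-1, 0}

Each tropical root is a break point of the lower envelope of the lines y = a_i + i · x (there are 3 lines, with slopes 0, 1, ..., 2). Only the lines that attain the minimum somewhere contribute to roots; other lines are dominated. Here the surviving (envelope) indices are i = 2, i = 1, i = 0.
Intersections between consecutive envelope lines give the roots: for adjacent envelope indices i < j the intersection is x = (a_i − a_j) / (j − i). Reading off the sorted break points: {-1, 0}.
Verification: at each break x_0, at least two indices attain the minimum of min_i(a_i + i · x_0).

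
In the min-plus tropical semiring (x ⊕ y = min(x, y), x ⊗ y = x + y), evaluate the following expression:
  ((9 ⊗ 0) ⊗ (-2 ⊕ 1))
((9 ⊗ 0) ⊗ (-2 ⊕ 1)) = 7

Expand innermost to outermost. Recall ⊕ takes the minimum of its arguments and ⊗ takes their sum. Working out the expression ((9 ⊗ 0) ⊗ (-2 ⊕ 1)) gives 7.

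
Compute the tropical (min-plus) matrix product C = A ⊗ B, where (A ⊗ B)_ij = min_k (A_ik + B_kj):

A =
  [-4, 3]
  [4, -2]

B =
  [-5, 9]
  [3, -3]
A ⊗ B =
  [-9, 0]
  [-1, -5]

Apply the min-plus product entry-by-entry:
  C[0][0] = min over k of (A[0][0] + B[0][0] = -4 + -5 = -9, A[0][1] + B[1][0] = 3 + 3 = 6) = -9 (attained at k = 0)
  C[0][1] = min over k of (A[0][0] + B[0][1] = -4 + 9 = 5, A[0][1] + B[1][1] = 3 + -3 = 0) = 0 (attained at k = 1)
  C[1][0] = min over k of (A[1][0] + B[0][0] = 4 + -5 = -1, A[1][1] + B[1][0] = -2 + 3 = 1) = -1 (attained at k = 0)
  C[1][1] = min over k of (A[1][0] + B[0][1] = 4 + 9 = 13, A[1][1] + B[1][1] = -2 + -3 = -5) = -5 (attained at k = 1)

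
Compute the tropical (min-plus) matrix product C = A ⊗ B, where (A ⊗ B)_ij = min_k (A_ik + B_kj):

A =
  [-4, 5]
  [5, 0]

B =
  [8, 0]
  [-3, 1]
A ⊗ B =
  [2, -4]
  [-3, 1]

Apply the min-plus product entry-by-entry:
  C[0][0] = min over k of (A[0][0] + B[0][0] = -4 + 8 = 4, A[0][1] + B[1][0] = 5 + -3 = 2) = 2 (attained at k = 1)
  C[0][1] = min over k of (A[0][0] + B[0][1] = -4 + 0 = -4, A[0][1] + B[1][1] = 5 + 1 = 6) = -4 (attained at k = 0)
  C[1][0] = min over k of (A[1][0] + B[0][0] = 5 + 8 = 13, A[1][1] + B[1][0] = 0 + -3 = -3) = -3 (attained at k = 1)
  C[1][1] = min over k of (A[1][0] + B[0][1] = 5 + 0 = 5, A[1][1] + B[1][1] = 0 + 1 = 1) = 1 (attained at k = 1)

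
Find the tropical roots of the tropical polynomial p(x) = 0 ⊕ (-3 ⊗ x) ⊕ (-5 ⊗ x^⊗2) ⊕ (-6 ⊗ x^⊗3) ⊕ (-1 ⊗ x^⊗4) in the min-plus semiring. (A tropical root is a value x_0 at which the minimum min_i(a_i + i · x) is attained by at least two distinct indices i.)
Roots: {-5, 1, 2, 3}

Each tropical root is a break point of the lower envelope of the lines y = a_i + i · x (there are 5 lines, with slopes 0, 1, ..., 4). Only the lines that attain the minimum somewhere contribute to roots; other lines are dominated. Here the surviving (envelope) indices are i = 4, i = 3, i = 2, i = 1, i = 0.
Intersections between consecutive envelope lines give the roots: for adjacent envelope indices i < j the intersection is x = (a_i − a_j) / (j − i). Reading off the sorted break points: {-5, 1, 2, 3}.
Verification: at each break x_0, at least two indices attain the minimum of min_i(a_i + i · x_0).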